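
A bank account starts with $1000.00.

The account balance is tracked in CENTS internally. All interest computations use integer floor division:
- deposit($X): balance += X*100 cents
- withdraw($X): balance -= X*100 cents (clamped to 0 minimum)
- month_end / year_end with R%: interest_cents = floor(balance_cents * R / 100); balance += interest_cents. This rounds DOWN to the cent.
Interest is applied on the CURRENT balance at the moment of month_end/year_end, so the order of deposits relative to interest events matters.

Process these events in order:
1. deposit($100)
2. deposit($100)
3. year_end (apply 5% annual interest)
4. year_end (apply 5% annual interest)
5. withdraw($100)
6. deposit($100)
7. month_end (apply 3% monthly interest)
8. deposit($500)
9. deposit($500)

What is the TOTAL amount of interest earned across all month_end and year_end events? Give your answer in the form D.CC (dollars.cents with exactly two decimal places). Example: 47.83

Answer: 162.69

Derivation:
After 1 (deposit($100)): balance=$1100.00 total_interest=$0.00
After 2 (deposit($100)): balance=$1200.00 total_interest=$0.00
After 3 (year_end (apply 5% annual interest)): balance=$1260.00 total_interest=$60.00
After 4 (year_end (apply 5% annual interest)): balance=$1323.00 total_interest=$123.00
After 5 (withdraw($100)): balance=$1223.00 total_interest=$123.00
After 6 (deposit($100)): balance=$1323.00 total_interest=$123.00
After 7 (month_end (apply 3% monthly interest)): balance=$1362.69 total_interest=$162.69
After 8 (deposit($500)): balance=$1862.69 total_interest=$162.69
After 9 (deposit($500)): balance=$2362.69 total_interest=$162.69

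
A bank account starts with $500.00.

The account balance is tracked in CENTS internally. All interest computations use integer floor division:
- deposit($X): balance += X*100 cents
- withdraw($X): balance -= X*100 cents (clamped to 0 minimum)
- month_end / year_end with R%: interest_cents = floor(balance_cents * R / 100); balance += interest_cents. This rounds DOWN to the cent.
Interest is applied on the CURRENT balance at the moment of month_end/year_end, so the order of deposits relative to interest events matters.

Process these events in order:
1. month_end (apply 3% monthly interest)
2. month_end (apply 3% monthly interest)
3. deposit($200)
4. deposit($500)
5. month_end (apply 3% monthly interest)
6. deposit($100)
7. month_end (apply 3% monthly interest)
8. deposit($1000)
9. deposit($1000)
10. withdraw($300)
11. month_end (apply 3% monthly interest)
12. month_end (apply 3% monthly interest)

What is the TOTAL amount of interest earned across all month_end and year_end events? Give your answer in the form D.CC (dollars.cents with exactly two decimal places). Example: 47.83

After 1 (month_end (apply 3% monthly interest)): balance=$515.00 total_interest=$15.00
After 2 (month_end (apply 3% monthly interest)): balance=$530.45 total_interest=$30.45
After 3 (deposit($200)): balance=$730.45 total_interest=$30.45
After 4 (deposit($500)): balance=$1230.45 total_interest=$30.45
After 5 (month_end (apply 3% monthly interest)): balance=$1267.36 total_interest=$67.36
After 6 (deposit($100)): balance=$1367.36 total_interest=$67.36
After 7 (month_end (apply 3% monthly interest)): balance=$1408.38 total_interest=$108.38
After 8 (deposit($1000)): balance=$2408.38 total_interest=$108.38
After 9 (deposit($1000)): balance=$3408.38 total_interest=$108.38
After 10 (withdraw($300)): balance=$3108.38 total_interest=$108.38
After 11 (month_end (apply 3% monthly interest)): balance=$3201.63 total_interest=$201.63
After 12 (month_end (apply 3% monthly interest)): balance=$3297.67 total_interest=$297.67

Answer: 297.67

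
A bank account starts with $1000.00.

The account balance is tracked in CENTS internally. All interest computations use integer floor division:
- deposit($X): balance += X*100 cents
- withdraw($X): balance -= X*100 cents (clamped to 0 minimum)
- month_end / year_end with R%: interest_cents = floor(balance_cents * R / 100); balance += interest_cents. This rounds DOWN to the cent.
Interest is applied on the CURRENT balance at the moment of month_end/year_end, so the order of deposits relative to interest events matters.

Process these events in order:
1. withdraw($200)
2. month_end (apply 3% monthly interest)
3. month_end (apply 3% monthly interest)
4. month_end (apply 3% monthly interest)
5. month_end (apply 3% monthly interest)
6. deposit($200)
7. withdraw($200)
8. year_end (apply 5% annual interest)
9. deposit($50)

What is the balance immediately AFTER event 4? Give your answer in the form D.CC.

After 1 (withdraw($200)): balance=$800.00 total_interest=$0.00
After 2 (month_end (apply 3% monthly interest)): balance=$824.00 total_interest=$24.00
After 3 (month_end (apply 3% monthly interest)): balance=$848.72 total_interest=$48.72
After 4 (month_end (apply 3% monthly interest)): balance=$874.18 total_interest=$74.18

Answer: 874.18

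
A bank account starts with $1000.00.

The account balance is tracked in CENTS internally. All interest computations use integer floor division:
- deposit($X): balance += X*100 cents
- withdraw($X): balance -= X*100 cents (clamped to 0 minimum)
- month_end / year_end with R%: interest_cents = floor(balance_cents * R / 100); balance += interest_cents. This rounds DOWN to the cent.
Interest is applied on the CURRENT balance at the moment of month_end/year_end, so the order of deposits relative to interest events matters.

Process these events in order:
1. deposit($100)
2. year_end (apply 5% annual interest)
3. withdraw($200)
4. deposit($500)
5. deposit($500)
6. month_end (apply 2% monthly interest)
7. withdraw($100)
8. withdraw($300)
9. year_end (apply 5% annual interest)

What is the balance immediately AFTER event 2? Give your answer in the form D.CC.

After 1 (deposit($100)): balance=$1100.00 total_interest=$0.00
After 2 (year_end (apply 5% annual interest)): balance=$1155.00 total_interest=$55.00

Answer: 1155.00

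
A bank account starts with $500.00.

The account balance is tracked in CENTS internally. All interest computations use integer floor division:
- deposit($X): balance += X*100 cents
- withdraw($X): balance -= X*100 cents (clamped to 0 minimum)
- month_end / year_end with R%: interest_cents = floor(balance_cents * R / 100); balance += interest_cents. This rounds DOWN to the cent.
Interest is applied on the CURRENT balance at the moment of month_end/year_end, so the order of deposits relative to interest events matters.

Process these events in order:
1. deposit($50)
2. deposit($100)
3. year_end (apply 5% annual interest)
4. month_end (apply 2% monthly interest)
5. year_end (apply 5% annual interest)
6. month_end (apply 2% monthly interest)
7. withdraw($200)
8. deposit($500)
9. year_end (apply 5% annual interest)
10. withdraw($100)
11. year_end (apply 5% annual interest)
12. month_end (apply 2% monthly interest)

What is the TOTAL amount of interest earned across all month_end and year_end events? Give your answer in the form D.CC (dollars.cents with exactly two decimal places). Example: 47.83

After 1 (deposit($50)): balance=$550.00 total_interest=$0.00
After 2 (deposit($100)): balance=$650.00 total_interest=$0.00
After 3 (year_end (apply 5% annual interest)): balance=$682.50 total_interest=$32.50
After 4 (month_end (apply 2% monthly interest)): balance=$696.15 total_interest=$46.15
After 5 (year_end (apply 5% annual interest)): balance=$730.95 total_interest=$80.95
After 6 (month_end (apply 2% monthly interest)): balance=$745.56 total_interest=$95.56
After 7 (withdraw($200)): balance=$545.56 total_interest=$95.56
After 8 (deposit($500)): balance=$1045.56 total_interest=$95.56
After 9 (year_end (apply 5% annual interest)): balance=$1097.83 total_interest=$147.83
After 10 (withdraw($100)): balance=$997.83 total_interest=$147.83
After 11 (year_end (apply 5% annual interest)): balance=$1047.72 total_interest=$197.72
After 12 (month_end (apply 2% monthly interest)): balance=$1068.67 total_interest=$218.67

Answer: 218.67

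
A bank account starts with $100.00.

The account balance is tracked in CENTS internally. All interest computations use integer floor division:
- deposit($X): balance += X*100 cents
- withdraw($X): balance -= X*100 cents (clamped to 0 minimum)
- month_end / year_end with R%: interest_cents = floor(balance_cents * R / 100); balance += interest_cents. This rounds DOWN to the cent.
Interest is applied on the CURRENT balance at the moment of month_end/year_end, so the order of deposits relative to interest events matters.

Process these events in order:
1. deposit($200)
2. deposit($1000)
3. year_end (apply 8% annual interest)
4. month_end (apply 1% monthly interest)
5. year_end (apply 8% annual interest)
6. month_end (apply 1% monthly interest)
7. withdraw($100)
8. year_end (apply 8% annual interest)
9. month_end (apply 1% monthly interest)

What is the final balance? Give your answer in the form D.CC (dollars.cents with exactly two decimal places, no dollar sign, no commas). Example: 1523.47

After 1 (deposit($200)): balance=$300.00 total_interest=$0.00
After 2 (deposit($1000)): balance=$1300.00 total_interest=$0.00
After 3 (year_end (apply 8% annual interest)): balance=$1404.00 total_interest=$104.00
After 4 (month_end (apply 1% monthly interest)): balance=$1418.04 total_interest=$118.04
After 5 (year_end (apply 8% annual interest)): balance=$1531.48 total_interest=$231.48
After 6 (month_end (apply 1% monthly interest)): balance=$1546.79 total_interest=$246.79
After 7 (withdraw($100)): balance=$1446.79 total_interest=$246.79
After 8 (year_end (apply 8% annual interest)): balance=$1562.53 total_interest=$362.53
After 9 (month_end (apply 1% monthly interest)): balance=$1578.15 total_interest=$378.15

Answer: 1578.15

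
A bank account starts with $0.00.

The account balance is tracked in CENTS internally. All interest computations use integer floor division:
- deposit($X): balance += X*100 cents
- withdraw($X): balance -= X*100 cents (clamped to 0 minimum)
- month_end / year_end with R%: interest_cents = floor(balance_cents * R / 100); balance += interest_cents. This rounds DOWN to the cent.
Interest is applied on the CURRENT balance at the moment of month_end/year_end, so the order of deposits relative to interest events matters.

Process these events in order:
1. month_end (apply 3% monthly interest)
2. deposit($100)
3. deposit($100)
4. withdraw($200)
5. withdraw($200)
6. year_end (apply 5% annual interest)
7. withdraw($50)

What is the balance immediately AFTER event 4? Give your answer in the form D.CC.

After 1 (month_end (apply 3% monthly interest)): balance=$0.00 total_interest=$0.00
After 2 (deposit($100)): balance=$100.00 total_interest=$0.00
After 3 (deposit($100)): balance=$200.00 total_interest=$0.00
After 4 (withdraw($200)): balance=$0.00 total_interest=$0.00

Answer: 0.00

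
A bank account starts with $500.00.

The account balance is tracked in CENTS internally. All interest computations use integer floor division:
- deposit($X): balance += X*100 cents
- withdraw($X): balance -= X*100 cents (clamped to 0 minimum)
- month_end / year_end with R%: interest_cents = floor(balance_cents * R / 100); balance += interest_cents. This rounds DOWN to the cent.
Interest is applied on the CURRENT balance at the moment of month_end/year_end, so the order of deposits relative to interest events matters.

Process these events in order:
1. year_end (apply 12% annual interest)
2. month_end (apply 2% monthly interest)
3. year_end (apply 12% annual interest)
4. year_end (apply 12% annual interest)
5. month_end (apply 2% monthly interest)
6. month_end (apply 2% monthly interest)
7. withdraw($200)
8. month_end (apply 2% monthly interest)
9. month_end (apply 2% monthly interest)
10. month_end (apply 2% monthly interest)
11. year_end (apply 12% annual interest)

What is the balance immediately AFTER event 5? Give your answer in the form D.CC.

Answer: 730.83

Derivation:
After 1 (year_end (apply 12% annual interest)): balance=$560.00 total_interest=$60.00
After 2 (month_end (apply 2% monthly interest)): balance=$571.20 total_interest=$71.20
After 3 (year_end (apply 12% annual interest)): balance=$639.74 total_interest=$139.74
After 4 (year_end (apply 12% annual interest)): balance=$716.50 total_interest=$216.50
After 5 (month_end (apply 2% monthly interest)): balance=$730.83 total_interest=$230.83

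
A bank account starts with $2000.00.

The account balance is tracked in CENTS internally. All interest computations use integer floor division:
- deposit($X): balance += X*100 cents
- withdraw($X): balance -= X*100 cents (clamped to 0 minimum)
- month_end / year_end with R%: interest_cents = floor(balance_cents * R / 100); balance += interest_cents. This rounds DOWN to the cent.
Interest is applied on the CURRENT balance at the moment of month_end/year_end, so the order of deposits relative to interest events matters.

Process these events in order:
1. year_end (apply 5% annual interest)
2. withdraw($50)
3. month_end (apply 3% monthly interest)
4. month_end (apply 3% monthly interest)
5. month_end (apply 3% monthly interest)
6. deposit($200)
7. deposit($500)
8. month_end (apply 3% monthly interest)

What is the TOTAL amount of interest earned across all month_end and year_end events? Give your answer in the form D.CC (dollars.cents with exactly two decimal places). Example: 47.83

Answer: 378.28

Derivation:
After 1 (year_end (apply 5% annual interest)): balance=$2100.00 total_interest=$100.00
After 2 (withdraw($50)): balance=$2050.00 total_interest=$100.00
After 3 (month_end (apply 3% monthly interest)): balance=$2111.50 total_interest=$161.50
After 4 (month_end (apply 3% monthly interest)): balance=$2174.84 total_interest=$224.84
After 5 (month_end (apply 3% monthly interest)): balance=$2240.08 total_interest=$290.08
After 6 (deposit($200)): balance=$2440.08 total_interest=$290.08
After 7 (deposit($500)): balance=$2940.08 total_interest=$290.08
After 8 (month_end (apply 3% monthly interest)): balance=$3028.28 total_interest=$378.28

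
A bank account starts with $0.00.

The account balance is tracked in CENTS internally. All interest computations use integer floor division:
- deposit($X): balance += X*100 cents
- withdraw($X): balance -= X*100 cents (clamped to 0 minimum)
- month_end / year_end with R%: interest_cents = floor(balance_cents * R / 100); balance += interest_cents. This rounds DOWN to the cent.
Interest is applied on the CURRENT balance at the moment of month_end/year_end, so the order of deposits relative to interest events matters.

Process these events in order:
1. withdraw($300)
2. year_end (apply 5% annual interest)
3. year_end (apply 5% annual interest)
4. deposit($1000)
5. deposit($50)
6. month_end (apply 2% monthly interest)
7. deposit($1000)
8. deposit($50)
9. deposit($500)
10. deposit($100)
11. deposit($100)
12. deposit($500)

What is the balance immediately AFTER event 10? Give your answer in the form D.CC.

After 1 (withdraw($300)): balance=$0.00 total_interest=$0.00
After 2 (year_end (apply 5% annual interest)): balance=$0.00 total_interest=$0.00
After 3 (year_end (apply 5% annual interest)): balance=$0.00 total_interest=$0.00
After 4 (deposit($1000)): balance=$1000.00 total_interest=$0.00
After 5 (deposit($50)): balance=$1050.00 total_interest=$0.00
After 6 (month_end (apply 2% monthly interest)): balance=$1071.00 total_interest=$21.00
After 7 (deposit($1000)): balance=$2071.00 total_interest=$21.00
After 8 (deposit($50)): balance=$2121.00 total_interest=$21.00
After 9 (deposit($500)): balance=$2621.00 total_interest=$21.00
After 10 (deposit($100)): balance=$2721.00 total_interest=$21.00

Answer: 2721.00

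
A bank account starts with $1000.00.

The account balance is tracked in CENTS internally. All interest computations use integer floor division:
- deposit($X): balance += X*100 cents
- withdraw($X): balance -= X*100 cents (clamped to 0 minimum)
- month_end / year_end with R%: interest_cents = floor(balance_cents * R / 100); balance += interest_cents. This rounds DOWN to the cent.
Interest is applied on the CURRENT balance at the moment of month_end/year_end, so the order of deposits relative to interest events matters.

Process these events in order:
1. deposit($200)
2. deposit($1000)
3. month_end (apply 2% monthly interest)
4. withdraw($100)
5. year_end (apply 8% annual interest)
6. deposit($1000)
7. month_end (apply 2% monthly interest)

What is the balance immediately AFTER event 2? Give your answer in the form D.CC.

Answer: 2200.00

Derivation:
After 1 (deposit($200)): balance=$1200.00 total_interest=$0.00
After 2 (deposit($1000)): balance=$2200.00 total_interest=$0.00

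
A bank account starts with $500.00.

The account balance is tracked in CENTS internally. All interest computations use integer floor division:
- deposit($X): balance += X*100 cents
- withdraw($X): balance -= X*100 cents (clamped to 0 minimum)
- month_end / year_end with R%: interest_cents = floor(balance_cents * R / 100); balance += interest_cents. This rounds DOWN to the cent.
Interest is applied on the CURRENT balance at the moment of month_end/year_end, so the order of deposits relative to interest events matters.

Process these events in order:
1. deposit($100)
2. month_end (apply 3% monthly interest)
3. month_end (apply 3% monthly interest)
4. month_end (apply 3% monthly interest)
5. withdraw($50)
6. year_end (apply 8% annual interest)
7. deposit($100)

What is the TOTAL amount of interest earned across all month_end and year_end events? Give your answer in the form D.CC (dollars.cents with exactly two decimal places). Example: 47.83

After 1 (deposit($100)): balance=$600.00 total_interest=$0.00
After 2 (month_end (apply 3% monthly interest)): balance=$618.00 total_interest=$18.00
After 3 (month_end (apply 3% monthly interest)): balance=$636.54 total_interest=$36.54
After 4 (month_end (apply 3% monthly interest)): balance=$655.63 total_interest=$55.63
After 5 (withdraw($50)): balance=$605.63 total_interest=$55.63
After 6 (year_end (apply 8% annual interest)): balance=$654.08 total_interest=$104.08
After 7 (deposit($100)): balance=$754.08 total_interest=$104.08

Answer: 104.08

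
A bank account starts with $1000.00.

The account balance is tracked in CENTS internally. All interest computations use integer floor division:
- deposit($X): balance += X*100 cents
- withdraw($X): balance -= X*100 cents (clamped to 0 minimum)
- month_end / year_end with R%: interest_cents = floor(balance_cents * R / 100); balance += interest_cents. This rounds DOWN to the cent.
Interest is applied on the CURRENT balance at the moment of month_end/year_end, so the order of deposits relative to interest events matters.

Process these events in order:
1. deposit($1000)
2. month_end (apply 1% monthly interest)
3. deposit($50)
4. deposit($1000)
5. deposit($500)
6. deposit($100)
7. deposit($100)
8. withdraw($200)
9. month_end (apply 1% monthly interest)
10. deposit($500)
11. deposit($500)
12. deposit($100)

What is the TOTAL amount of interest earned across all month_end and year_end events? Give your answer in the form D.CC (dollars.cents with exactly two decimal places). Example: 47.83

After 1 (deposit($1000)): balance=$2000.00 total_interest=$0.00
After 2 (month_end (apply 1% monthly interest)): balance=$2020.00 total_interest=$20.00
After 3 (deposit($50)): balance=$2070.00 total_interest=$20.00
After 4 (deposit($1000)): balance=$3070.00 total_interest=$20.00
After 5 (deposit($500)): balance=$3570.00 total_interest=$20.00
After 6 (deposit($100)): balance=$3670.00 total_interest=$20.00
After 7 (deposit($100)): balance=$3770.00 total_interest=$20.00
After 8 (withdraw($200)): balance=$3570.00 total_interest=$20.00
After 9 (month_end (apply 1% monthly interest)): balance=$3605.70 total_interest=$55.70
After 10 (deposit($500)): balance=$4105.70 total_interest=$55.70
After 11 (deposit($500)): balance=$4605.70 total_interest=$55.70
After 12 (deposit($100)): balance=$4705.70 total_interest=$55.70

Answer: 55.70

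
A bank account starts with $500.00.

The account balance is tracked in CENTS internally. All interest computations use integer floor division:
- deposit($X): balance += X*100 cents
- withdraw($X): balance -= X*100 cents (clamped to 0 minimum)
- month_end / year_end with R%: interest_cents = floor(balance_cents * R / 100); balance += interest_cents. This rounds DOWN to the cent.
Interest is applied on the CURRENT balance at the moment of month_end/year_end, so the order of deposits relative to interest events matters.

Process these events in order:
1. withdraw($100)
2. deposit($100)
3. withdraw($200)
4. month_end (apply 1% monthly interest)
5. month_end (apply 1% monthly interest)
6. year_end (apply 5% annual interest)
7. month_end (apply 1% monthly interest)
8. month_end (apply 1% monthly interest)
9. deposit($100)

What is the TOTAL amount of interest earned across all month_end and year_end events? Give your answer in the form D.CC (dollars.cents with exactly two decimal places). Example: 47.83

After 1 (withdraw($100)): balance=$400.00 total_interest=$0.00
After 2 (deposit($100)): balance=$500.00 total_interest=$0.00
After 3 (withdraw($200)): balance=$300.00 total_interest=$0.00
After 4 (month_end (apply 1% monthly interest)): balance=$303.00 total_interest=$3.00
After 5 (month_end (apply 1% monthly interest)): balance=$306.03 total_interest=$6.03
After 6 (year_end (apply 5% annual interest)): balance=$321.33 total_interest=$21.33
After 7 (month_end (apply 1% monthly interest)): balance=$324.54 total_interest=$24.54
After 8 (month_end (apply 1% monthly interest)): balance=$327.78 total_interest=$27.78
After 9 (deposit($100)): balance=$427.78 total_interest=$27.78

Answer: 27.78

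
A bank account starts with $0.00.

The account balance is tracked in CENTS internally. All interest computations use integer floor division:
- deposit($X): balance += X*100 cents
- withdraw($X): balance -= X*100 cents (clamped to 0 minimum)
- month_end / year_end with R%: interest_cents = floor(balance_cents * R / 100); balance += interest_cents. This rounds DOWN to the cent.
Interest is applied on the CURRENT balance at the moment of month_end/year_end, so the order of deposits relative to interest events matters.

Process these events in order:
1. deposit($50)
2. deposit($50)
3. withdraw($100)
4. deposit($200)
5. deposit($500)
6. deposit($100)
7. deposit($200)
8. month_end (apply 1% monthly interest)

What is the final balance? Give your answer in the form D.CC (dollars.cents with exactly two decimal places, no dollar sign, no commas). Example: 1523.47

After 1 (deposit($50)): balance=$50.00 total_interest=$0.00
After 2 (deposit($50)): balance=$100.00 total_interest=$0.00
After 3 (withdraw($100)): balance=$0.00 total_interest=$0.00
After 4 (deposit($200)): balance=$200.00 total_interest=$0.00
After 5 (deposit($500)): balance=$700.00 total_interest=$0.00
After 6 (deposit($100)): balance=$800.00 total_interest=$0.00
After 7 (deposit($200)): balance=$1000.00 total_interest=$0.00
After 8 (month_end (apply 1% monthly interest)): balance=$1010.00 total_interest=$10.00

Answer: 1010.00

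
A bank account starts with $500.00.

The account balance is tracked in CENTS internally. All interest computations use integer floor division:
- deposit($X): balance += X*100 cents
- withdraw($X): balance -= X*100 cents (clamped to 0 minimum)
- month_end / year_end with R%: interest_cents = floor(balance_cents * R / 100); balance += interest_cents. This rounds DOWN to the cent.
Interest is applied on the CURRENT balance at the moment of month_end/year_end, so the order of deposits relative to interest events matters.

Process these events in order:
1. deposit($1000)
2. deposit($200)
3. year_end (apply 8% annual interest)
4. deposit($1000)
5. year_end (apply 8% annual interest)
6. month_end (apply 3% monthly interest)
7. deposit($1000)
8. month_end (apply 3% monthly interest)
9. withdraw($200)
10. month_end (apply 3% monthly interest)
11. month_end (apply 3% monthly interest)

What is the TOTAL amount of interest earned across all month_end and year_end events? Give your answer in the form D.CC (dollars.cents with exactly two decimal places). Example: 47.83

Answer: 827.83

Derivation:
After 1 (deposit($1000)): balance=$1500.00 total_interest=$0.00
After 2 (deposit($200)): balance=$1700.00 total_interest=$0.00
After 3 (year_end (apply 8% annual interest)): balance=$1836.00 total_interest=$136.00
After 4 (deposit($1000)): balance=$2836.00 total_interest=$136.00
After 5 (year_end (apply 8% annual interest)): balance=$3062.88 total_interest=$362.88
After 6 (month_end (apply 3% monthly interest)): balance=$3154.76 total_interest=$454.76
After 7 (deposit($1000)): balance=$4154.76 total_interest=$454.76
After 8 (month_end (apply 3% monthly interest)): balance=$4279.40 total_interest=$579.40
After 9 (withdraw($200)): balance=$4079.40 total_interest=$579.40
After 10 (month_end (apply 3% monthly interest)): balance=$4201.78 total_interest=$701.78
After 11 (month_end (apply 3% monthly interest)): balance=$4327.83 total_interest=$827.83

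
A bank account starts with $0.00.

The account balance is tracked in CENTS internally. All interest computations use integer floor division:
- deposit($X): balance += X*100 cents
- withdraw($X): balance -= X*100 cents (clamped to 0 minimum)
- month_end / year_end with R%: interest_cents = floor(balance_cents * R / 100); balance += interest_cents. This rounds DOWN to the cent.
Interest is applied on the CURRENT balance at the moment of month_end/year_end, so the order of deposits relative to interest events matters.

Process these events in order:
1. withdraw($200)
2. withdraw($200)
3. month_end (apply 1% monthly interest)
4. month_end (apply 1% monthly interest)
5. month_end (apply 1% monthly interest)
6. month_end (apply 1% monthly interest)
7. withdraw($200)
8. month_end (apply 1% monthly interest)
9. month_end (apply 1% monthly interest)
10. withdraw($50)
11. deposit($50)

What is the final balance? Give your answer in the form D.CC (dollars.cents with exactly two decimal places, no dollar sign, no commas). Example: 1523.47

After 1 (withdraw($200)): balance=$0.00 total_interest=$0.00
After 2 (withdraw($200)): balance=$0.00 total_interest=$0.00
After 3 (month_end (apply 1% monthly interest)): balance=$0.00 total_interest=$0.00
After 4 (month_end (apply 1% monthly interest)): balance=$0.00 total_interest=$0.00
After 5 (month_end (apply 1% monthly interest)): balance=$0.00 total_interest=$0.00
After 6 (month_end (apply 1% monthly interest)): balance=$0.00 total_interest=$0.00
After 7 (withdraw($200)): balance=$0.00 total_interest=$0.00
After 8 (month_end (apply 1% monthly interest)): balance=$0.00 total_interest=$0.00
After 9 (month_end (apply 1% monthly interest)): balance=$0.00 total_interest=$0.00
After 10 (withdraw($50)): balance=$0.00 total_interest=$0.00
After 11 (deposit($50)): balance=$50.00 total_interest=$0.00

Answer: 50.00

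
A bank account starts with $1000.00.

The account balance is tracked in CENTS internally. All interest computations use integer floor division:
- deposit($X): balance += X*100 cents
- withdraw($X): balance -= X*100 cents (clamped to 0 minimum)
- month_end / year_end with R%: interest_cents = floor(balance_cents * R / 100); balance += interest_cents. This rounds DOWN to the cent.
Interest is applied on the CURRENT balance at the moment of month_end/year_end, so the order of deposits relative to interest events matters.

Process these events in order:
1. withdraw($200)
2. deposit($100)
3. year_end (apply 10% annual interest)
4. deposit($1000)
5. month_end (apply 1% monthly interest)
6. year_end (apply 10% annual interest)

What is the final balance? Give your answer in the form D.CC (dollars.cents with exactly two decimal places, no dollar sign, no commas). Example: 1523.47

Answer: 2210.89

Derivation:
After 1 (withdraw($200)): balance=$800.00 total_interest=$0.00
After 2 (deposit($100)): balance=$900.00 total_interest=$0.00
After 3 (year_end (apply 10% annual interest)): balance=$990.00 total_interest=$90.00
After 4 (deposit($1000)): balance=$1990.00 total_interest=$90.00
After 5 (month_end (apply 1% monthly interest)): balance=$2009.90 total_interest=$109.90
After 6 (year_end (apply 10% annual interest)): balance=$2210.89 total_interest=$310.89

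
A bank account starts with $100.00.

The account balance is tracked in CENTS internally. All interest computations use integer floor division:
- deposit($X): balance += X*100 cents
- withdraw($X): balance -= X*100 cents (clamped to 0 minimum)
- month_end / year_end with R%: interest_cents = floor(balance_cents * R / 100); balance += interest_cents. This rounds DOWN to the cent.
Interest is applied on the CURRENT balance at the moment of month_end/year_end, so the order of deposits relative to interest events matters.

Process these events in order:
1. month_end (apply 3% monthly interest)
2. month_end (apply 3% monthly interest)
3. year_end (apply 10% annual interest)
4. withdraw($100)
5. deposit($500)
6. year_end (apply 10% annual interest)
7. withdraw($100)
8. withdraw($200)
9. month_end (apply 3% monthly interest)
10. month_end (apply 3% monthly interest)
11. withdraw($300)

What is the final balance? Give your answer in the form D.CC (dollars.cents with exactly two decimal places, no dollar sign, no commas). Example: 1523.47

Answer: 0.00

Derivation:
After 1 (month_end (apply 3% monthly interest)): balance=$103.00 total_interest=$3.00
After 2 (month_end (apply 3% monthly interest)): balance=$106.09 total_interest=$6.09
After 3 (year_end (apply 10% annual interest)): balance=$116.69 total_interest=$16.69
After 4 (withdraw($100)): balance=$16.69 total_interest=$16.69
After 5 (deposit($500)): balance=$516.69 total_interest=$16.69
After 6 (year_end (apply 10% annual interest)): balance=$568.35 total_interest=$68.35
After 7 (withdraw($100)): balance=$468.35 total_interest=$68.35
After 8 (withdraw($200)): balance=$268.35 total_interest=$68.35
After 9 (month_end (apply 3% monthly interest)): balance=$276.40 total_interest=$76.40
After 10 (month_end (apply 3% monthly interest)): balance=$284.69 total_interest=$84.69
After 11 (withdraw($300)): balance=$0.00 total_interest=$84.69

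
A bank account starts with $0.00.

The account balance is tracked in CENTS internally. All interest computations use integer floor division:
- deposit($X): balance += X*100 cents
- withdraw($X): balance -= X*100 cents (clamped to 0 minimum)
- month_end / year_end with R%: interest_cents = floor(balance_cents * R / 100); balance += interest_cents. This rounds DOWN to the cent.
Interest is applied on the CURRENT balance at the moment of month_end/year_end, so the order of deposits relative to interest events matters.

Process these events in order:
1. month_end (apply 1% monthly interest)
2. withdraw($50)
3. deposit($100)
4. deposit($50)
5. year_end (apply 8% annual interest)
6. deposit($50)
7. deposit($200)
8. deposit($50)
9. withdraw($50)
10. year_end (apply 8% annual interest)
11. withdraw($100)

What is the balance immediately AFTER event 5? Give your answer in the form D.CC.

After 1 (month_end (apply 1% monthly interest)): balance=$0.00 total_interest=$0.00
After 2 (withdraw($50)): balance=$0.00 total_interest=$0.00
After 3 (deposit($100)): balance=$100.00 total_interest=$0.00
After 4 (deposit($50)): balance=$150.00 total_interest=$0.00
After 5 (year_end (apply 8% annual interest)): balance=$162.00 total_interest=$12.00

Answer: 162.00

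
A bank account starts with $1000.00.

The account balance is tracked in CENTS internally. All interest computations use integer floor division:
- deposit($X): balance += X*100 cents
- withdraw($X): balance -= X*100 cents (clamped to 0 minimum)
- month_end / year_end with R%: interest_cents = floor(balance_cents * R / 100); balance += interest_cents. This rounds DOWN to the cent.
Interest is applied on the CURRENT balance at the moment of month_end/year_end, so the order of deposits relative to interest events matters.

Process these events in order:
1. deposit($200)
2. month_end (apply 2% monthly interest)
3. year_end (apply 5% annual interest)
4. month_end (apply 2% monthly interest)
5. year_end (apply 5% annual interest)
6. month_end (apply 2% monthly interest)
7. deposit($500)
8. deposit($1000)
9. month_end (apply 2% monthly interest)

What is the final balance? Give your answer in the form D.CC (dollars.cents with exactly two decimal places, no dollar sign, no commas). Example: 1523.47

Answer: 2962.03

Derivation:
After 1 (deposit($200)): balance=$1200.00 total_interest=$0.00
After 2 (month_end (apply 2% monthly interest)): balance=$1224.00 total_interest=$24.00
After 3 (year_end (apply 5% annual interest)): balance=$1285.20 total_interest=$85.20
After 4 (month_end (apply 2% monthly interest)): balance=$1310.90 total_interest=$110.90
After 5 (year_end (apply 5% annual interest)): balance=$1376.44 total_interest=$176.44
After 6 (month_end (apply 2% monthly interest)): balance=$1403.96 total_interest=$203.96
After 7 (deposit($500)): balance=$1903.96 total_interest=$203.96
After 8 (deposit($1000)): balance=$2903.96 total_interest=$203.96
After 9 (month_end (apply 2% monthly interest)): balance=$2962.03 total_interest=$262.03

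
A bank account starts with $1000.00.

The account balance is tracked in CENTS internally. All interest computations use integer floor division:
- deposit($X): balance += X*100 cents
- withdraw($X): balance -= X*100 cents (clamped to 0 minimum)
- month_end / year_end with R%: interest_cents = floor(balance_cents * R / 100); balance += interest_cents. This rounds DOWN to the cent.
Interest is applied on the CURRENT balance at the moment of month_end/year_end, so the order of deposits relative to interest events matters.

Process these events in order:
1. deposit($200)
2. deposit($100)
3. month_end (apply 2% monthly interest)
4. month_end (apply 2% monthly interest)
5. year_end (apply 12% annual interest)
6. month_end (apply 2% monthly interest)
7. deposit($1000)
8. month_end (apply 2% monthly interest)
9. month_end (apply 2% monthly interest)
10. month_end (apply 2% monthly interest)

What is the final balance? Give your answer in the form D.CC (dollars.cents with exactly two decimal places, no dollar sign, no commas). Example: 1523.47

After 1 (deposit($200)): balance=$1200.00 total_interest=$0.00
After 2 (deposit($100)): balance=$1300.00 total_interest=$0.00
After 3 (month_end (apply 2% monthly interest)): balance=$1326.00 total_interest=$26.00
After 4 (month_end (apply 2% monthly interest)): balance=$1352.52 total_interest=$52.52
After 5 (year_end (apply 12% annual interest)): balance=$1514.82 total_interest=$214.82
After 6 (month_end (apply 2% monthly interest)): balance=$1545.11 total_interest=$245.11
After 7 (deposit($1000)): balance=$2545.11 total_interest=$245.11
After 8 (month_end (apply 2% monthly interest)): balance=$2596.01 total_interest=$296.01
After 9 (month_end (apply 2% monthly interest)): balance=$2647.93 total_interest=$347.93
After 10 (month_end (apply 2% monthly interest)): balance=$2700.88 total_interest=$400.88

Answer: 2700.88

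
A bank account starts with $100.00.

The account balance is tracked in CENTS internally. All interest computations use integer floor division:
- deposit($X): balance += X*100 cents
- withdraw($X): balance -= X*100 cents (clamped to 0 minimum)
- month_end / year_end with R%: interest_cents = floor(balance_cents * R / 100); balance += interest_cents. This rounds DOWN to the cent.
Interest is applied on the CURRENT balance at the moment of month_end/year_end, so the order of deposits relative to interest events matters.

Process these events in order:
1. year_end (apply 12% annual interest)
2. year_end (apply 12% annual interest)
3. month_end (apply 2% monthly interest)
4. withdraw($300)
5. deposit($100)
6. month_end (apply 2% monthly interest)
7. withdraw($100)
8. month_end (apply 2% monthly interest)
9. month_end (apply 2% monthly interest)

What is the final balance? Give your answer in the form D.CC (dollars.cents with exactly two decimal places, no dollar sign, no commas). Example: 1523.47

After 1 (year_end (apply 12% annual interest)): balance=$112.00 total_interest=$12.00
After 2 (year_end (apply 12% annual interest)): balance=$125.44 total_interest=$25.44
After 3 (month_end (apply 2% monthly interest)): balance=$127.94 total_interest=$27.94
After 4 (withdraw($300)): balance=$0.00 total_interest=$27.94
After 5 (deposit($100)): balance=$100.00 total_interest=$27.94
After 6 (month_end (apply 2% monthly interest)): balance=$102.00 total_interest=$29.94
After 7 (withdraw($100)): balance=$2.00 total_interest=$29.94
After 8 (month_end (apply 2% monthly interest)): balance=$2.04 total_interest=$29.98
After 9 (month_end (apply 2% monthly interest)): balance=$2.08 total_interest=$30.02

Answer: 2.08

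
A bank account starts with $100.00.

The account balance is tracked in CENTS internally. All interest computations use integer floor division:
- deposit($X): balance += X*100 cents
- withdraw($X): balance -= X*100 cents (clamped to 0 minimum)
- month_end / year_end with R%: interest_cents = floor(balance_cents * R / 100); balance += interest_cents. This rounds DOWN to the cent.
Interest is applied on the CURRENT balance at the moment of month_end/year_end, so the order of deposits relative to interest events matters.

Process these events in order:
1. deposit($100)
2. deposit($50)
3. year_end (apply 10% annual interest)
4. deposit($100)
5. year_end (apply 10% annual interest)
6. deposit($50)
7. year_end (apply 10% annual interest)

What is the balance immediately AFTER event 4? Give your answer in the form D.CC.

Answer: 375.00

Derivation:
After 1 (deposit($100)): balance=$200.00 total_interest=$0.00
After 2 (deposit($50)): balance=$250.00 total_interest=$0.00
After 3 (year_end (apply 10% annual interest)): balance=$275.00 total_interest=$25.00
After 4 (deposit($100)): balance=$375.00 total_interest=$25.00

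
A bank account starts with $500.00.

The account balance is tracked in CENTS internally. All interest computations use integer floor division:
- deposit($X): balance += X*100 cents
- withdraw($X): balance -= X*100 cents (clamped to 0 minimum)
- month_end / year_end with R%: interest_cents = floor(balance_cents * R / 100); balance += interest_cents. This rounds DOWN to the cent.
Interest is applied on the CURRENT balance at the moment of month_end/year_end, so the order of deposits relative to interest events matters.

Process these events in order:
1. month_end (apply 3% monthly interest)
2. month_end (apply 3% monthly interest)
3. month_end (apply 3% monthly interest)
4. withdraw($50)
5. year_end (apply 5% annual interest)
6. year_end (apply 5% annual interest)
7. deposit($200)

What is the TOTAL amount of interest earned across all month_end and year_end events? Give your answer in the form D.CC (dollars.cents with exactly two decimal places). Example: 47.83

After 1 (month_end (apply 3% monthly interest)): balance=$515.00 total_interest=$15.00
After 2 (month_end (apply 3% monthly interest)): balance=$530.45 total_interest=$30.45
After 3 (month_end (apply 3% monthly interest)): balance=$546.36 total_interest=$46.36
After 4 (withdraw($50)): balance=$496.36 total_interest=$46.36
After 5 (year_end (apply 5% annual interest)): balance=$521.17 total_interest=$71.17
After 6 (year_end (apply 5% annual interest)): balance=$547.22 total_interest=$97.22
After 7 (deposit($200)): balance=$747.22 total_interest=$97.22

Answer: 97.22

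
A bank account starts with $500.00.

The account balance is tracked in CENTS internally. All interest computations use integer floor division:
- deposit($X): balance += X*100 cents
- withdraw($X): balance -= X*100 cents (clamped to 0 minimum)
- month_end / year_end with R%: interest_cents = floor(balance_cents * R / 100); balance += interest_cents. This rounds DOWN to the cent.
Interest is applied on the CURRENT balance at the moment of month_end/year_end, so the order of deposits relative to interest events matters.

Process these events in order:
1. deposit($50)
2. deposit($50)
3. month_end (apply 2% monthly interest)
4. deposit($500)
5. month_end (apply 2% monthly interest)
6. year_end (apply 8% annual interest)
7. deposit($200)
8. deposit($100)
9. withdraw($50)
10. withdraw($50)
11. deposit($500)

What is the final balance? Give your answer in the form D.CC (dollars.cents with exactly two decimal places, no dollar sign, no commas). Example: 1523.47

After 1 (deposit($50)): balance=$550.00 total_interest=$0.00
After 2 (deposit($50)): balance=$600.00 total_interest=$0.00
After 3 (month_end (apply 2% monthly interest)): balance=$612.00 total_interest=$12.00
After 4 (deposit($500)): balance=$1112.00 total_interest=$12.00
After 5 (month_end (apply 2% monthly interest)): balance=$1134.24 total_interest=$34.24
After 6 (year_end (apply 8% annual interest)): balance=$1224.97 total_interest=$124.97
After 7 (deposit($200)): balance=$1424.97 total_interest=$124.97
After 8 (deposit($100)): balance=$1524.97 total_interest=$124.97
After 9 (withdraw($50)): balance=$1474.97 total_interest=$124.97
After 10 (withdraw($50)): balance=$1424.97 total_interest=$124.97
After 11 (deposit($500)): balance=$1924.97 total_interest=$124.97

Answer: 1924.97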